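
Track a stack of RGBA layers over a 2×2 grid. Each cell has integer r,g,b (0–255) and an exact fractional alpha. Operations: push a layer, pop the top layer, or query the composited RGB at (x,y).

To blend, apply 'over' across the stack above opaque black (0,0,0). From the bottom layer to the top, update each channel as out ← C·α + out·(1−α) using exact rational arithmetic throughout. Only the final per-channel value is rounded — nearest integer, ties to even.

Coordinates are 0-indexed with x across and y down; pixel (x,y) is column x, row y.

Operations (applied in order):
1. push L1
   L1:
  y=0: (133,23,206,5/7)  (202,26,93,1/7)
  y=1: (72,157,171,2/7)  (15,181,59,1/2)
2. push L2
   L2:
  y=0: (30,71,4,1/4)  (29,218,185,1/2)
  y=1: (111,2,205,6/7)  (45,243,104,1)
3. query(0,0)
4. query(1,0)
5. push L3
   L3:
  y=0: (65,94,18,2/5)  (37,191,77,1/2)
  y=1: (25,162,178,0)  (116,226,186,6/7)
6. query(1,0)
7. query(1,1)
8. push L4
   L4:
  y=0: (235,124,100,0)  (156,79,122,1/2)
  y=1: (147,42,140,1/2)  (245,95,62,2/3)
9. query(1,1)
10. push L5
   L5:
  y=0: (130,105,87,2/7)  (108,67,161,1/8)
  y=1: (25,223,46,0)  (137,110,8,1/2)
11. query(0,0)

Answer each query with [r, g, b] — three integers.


query (0,0) [L1,L2] — begin 0,0,0
+L1 (α=5/7) → [95, 115/7, 1030/7]
+L2 (α=1/4) → [315/4, 421/14, 1559/14]
= [79, 30, 111]

at x=1,y=0 over L1,L2:
after L1 α=1/7: [202/7, 26/7, 93/7]
after L2 α=1/2: [405/14, 776/7, 694/7]
= [29, 111, 99]

at x=1,y=0 over L1,L2,L3:
L1 α=1/7: [202/7, 26/7, 93/7]
L2 α=1/2: [405/14, 776/7, 694/7]
L3 α=1/2: [923/28, 2113/14, 1233/14]
= [33, 151, 88]

at x=1,y=1 over L1,L2,L3:
+L1 (α=1/2) → [15/2, 181/2, 59/2]
+L2 (α=1) → [45, 243, 104]
+L3 (α=6/7) → [741/7, 1599/7, 1220/7]
= [106, 228, 174]

query (1,1) [L1,L2,L3,L4] — begin 0,0,0
+L1 (α=1/2) → [15/2, 181/2, 59/2]
+L2 (α=1) → [45, 243, 104]
+L3 (α=6/7) → [741/7, 1599/7, 1220/7]
+L4 (α=2/3) → [4171/21, 2929/21, 696/7]
→ [199, 139, 99]

query (0,0) [L1,L2,L3,L4,L5] — begin 0,0,0
+L1 (α=5/7) → [95, 115/7, 1030/7]
+L2 (α=1/4) → [315/4, 421/14, 1559/14]
+L3 (α=2/5) → [293/4, 779/14, 5181/70]
+L4 (α=0) → [293/4, 779/14, 5181/70]
+L5 (α=2/7) → [2505/28, 6835/98, 7617/98]
rounded: [89, 70, 78]


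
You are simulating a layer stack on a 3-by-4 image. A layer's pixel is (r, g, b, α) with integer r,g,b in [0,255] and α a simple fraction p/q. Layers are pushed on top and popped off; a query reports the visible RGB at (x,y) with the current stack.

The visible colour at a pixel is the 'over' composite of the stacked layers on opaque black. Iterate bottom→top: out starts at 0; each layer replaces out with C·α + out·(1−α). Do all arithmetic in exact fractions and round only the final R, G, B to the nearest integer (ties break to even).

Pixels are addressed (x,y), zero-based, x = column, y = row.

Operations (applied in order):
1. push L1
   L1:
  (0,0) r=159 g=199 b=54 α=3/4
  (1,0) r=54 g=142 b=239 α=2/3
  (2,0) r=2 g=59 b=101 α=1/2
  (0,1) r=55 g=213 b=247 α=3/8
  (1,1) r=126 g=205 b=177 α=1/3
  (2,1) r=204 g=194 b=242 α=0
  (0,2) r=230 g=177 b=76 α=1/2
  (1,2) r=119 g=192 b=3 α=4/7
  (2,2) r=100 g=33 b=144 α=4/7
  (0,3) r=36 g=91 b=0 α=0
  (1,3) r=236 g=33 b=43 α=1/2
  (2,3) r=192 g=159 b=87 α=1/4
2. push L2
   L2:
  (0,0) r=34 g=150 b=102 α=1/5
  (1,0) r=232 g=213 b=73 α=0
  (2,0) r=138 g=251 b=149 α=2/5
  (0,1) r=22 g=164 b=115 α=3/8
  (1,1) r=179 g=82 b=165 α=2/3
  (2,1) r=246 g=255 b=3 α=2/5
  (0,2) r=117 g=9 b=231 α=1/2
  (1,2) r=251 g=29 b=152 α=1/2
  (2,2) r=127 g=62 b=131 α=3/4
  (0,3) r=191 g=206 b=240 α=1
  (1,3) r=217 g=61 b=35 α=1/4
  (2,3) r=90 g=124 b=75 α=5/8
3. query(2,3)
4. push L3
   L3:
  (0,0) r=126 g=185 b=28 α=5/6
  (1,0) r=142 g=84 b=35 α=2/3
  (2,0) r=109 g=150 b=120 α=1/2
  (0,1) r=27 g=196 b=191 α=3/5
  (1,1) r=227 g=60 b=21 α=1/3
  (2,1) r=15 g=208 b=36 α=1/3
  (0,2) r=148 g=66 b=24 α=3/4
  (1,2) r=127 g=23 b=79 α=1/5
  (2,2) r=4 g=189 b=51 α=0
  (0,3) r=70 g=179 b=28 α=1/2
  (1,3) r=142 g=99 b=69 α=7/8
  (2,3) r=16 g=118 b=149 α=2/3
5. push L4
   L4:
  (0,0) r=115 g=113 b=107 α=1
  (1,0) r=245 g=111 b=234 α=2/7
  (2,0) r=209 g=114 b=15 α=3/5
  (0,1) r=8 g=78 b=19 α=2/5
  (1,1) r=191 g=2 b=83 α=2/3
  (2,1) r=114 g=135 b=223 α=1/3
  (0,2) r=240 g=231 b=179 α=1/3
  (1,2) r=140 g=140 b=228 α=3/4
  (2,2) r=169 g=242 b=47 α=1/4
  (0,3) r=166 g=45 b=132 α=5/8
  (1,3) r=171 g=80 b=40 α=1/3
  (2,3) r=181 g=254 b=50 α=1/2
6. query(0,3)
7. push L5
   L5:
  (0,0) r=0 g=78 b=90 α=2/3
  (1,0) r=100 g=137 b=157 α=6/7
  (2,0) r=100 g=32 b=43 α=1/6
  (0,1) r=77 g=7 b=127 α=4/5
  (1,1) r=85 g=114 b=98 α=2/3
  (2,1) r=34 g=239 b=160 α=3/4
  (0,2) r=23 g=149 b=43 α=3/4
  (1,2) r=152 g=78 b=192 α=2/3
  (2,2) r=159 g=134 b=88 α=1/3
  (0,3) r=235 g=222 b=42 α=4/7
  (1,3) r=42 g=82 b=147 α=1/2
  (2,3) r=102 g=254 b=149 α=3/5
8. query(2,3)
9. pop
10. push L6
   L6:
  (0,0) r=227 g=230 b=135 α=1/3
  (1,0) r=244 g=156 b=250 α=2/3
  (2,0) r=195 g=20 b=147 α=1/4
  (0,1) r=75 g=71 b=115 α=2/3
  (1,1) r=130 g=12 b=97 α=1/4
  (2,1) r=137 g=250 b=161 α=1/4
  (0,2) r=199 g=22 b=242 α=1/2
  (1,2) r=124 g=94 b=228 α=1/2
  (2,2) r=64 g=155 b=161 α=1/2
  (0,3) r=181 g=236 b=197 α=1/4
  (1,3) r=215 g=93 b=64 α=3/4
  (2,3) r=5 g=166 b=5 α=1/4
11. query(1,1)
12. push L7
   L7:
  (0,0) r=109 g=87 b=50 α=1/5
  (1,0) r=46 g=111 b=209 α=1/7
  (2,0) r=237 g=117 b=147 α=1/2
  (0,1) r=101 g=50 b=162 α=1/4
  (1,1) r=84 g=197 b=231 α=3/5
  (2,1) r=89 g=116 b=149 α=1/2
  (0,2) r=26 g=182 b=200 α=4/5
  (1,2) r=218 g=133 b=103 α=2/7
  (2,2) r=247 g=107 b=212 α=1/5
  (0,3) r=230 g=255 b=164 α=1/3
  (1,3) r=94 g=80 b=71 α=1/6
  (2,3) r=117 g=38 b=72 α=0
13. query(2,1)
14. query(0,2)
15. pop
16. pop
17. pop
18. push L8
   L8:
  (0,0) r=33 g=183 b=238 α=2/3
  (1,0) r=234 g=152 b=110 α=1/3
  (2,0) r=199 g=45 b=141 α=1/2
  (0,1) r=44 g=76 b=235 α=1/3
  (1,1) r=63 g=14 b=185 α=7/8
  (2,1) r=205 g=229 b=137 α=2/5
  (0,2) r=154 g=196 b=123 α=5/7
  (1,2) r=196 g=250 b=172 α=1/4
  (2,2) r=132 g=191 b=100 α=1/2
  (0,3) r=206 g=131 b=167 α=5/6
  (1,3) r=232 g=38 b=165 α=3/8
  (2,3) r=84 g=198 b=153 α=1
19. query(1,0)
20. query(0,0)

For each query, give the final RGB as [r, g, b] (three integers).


at x=2,y=3 over L1,L2:
+L1 (α=1/4) → [48, 159/4, 87/4]
+L2 (α=5/8) → [297/4, 2957/32, 1761/32]
= [74, 92, 55]

at x=0,y=3 over L1,L2,L3,L4:
L1 α=0: [0, 0, 0]
L2 α=1: [191, 206, 240]
L3 α=1/2: [261/2, 385/2, 134]
L4 α=5/8: [2443/16, 1605/16, 531/4]
rounded: [153, 100, 133]

(2,3) stack=L1,L2,L3,L4,L5; from [0,0,0]:
+L1 (α=1/4) → [48, 159/4, 87/4]
+L2 (α=5/8) → [297/4, 2957/32, 1761/32]
+L3 (α=2/3) → [425/12, 3503/32, 11297/96]
+L4 (α=1/2) → [2597/24, 11631/64, 16097/192]
+L5 (α=3/5) → [6269/60, 7203/32, 59009/480]
= [104, 225, 123]

query (1,1) [L1,L2,L3,L4,L6] — begin 0,0,0
after L1 α=1/3: [42, 205/3, 59]
after L2 α=2/3: [400/3, 697/9, 389/3]
after L3 α=1/3: [1481/9, 1934/27, 841/9]
after L4 α=2/3: [4919/27, 2042/81, 2335/27]
after L6 α=1/4: [6089/36, 1183/54, 802/9]
= [169, 22, 89]

query (2,1) [L1,L2,L3,L4,L6,L7] — begin 0,0,0
after L1 α=0: [0, 0, 0]
after L2 α=2/5: [492/5, 102, 6/5]
after L3 α=1/3: [353/5, 412/3, 64/5]
after L4 α=1/3: [1276/15, 1229/9, 1243/15]
after L6 α=1/4: [1961/20, 1979/12, 512/5]
after L7 α=1/2: [3741/40, 3371/24, 1257/10]
→ [94, 140, 126]

(0,2) stack=L1,L2,L3,L4,L6,L7; from [0,0,0]:
+L1 (α=1/2) → [115, 177/2, 38]
+L2 (α=1/2) → [116, 195/4, 269/2]
+L3 (α=3/4) → [140, 987/16, 413/8]
+L4 (α=1/3) → [520/3, 945/8, 1129/12]
+L6 (α=1/2) → [1117/6, 1121/16, 4033/24]
+L7 (α=4/5) → [1741/30, 12769/80, 23233/120]
rounded: [58, 160, 194]

at x=1,y=0 over L1,L2,L3,L8:
+L1 (α=2/3) → [36, 284/3, 478/3]
+L2 (α=0) → [36, 284/3, 478/3]
+L3 (α=2/3) → [320/3, 788/9, 688/9]
+L8 (α=1/3) → [1342/9, 2944/27, 2366/27]
= [149, 109, 88]

query (0,0) [L1,L2,L3,L8] — begin 0,0,0
+L1 (α=3/4) → [477/4, 597/4, 81/2]
+L2 (α=1/5) → [511/5, 747/5, 264/5]
+L3 (α=5/6) → [3661/30, 2686/15, 482/15]
+L8 (α=2/3) → [5641/90, 8176/45, 7622/45]
= [63, 182, 169]


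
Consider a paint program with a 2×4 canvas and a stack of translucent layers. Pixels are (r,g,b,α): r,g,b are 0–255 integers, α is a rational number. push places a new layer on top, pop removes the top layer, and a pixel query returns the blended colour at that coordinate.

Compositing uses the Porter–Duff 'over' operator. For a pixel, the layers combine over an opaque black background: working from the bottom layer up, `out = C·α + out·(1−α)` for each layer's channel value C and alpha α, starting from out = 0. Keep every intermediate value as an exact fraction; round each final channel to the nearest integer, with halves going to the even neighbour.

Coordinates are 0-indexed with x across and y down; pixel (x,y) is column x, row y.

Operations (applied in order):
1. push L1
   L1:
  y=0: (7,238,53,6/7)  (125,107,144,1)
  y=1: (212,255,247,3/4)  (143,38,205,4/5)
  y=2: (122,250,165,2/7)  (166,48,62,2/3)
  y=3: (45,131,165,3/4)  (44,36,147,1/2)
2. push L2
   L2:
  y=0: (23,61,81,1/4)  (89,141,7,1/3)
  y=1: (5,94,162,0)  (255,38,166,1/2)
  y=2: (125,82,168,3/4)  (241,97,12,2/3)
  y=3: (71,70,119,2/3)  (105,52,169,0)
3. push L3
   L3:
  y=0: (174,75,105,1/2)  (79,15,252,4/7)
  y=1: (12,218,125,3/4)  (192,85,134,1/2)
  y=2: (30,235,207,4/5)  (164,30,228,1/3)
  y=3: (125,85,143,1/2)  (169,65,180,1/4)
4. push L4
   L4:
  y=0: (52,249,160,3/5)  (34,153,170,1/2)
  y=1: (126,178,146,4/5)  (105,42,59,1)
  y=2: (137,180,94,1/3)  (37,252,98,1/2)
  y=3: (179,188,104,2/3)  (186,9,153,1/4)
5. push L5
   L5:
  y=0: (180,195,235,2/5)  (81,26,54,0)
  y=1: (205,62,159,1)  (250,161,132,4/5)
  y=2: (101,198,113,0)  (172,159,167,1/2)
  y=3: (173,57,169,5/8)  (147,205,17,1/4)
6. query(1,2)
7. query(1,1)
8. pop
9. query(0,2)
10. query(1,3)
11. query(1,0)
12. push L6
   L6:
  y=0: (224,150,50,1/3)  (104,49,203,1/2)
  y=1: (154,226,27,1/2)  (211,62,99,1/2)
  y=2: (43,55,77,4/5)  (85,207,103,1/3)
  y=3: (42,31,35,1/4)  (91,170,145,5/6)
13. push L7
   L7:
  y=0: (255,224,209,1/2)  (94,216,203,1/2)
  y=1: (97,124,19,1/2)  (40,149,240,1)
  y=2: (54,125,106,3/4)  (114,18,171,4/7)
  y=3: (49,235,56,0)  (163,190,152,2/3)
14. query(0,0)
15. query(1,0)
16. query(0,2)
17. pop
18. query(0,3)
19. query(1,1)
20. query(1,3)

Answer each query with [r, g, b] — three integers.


(1,2) stack=L1,L2,L3,L4,L5; from [0,0,0]:
after L1 α=2/3: [332/3, 32, 124/3]
after L2 α=2/3: [1778/9, 226/3, 196/9]
after L3 α=1/3: [5032/27, 542/9, 2444/27]
after L4 α=1/2: [6031/54, 1405/9, 2545/27]
after L5 α=1/2: [15319/108, 1418/9, 3527/27]
rounded: [142, 158, 131]

query (1,1) [L1,L2,L3,L4,L5] — begin 0,0,0
L1 α=4/5: [572/5, 152/5, 164]
L2 α=1/2: [1847/10, 171/5, 165]
L3 α=1/2: [3767/20, 298/5, 299/2]
L4 α=1: [105, 42, 59]
L5 α=4/5: [221, 686/5, 587/5]
rounded: [221, 137, 117]

(0,2) stack=L1,L2,L3,L4; from [0,0,0]:
L1 α=2/7: [244/7, 500/7, 330/7]
L2 α=3/4: [2869/28, 1111/14, 1929/14]
L3 α=4/5: [6229/140, 14271/70, 13521/70]
L4 α=1/3: [5273/70, 6857/35, 16811/105]
rounded: [75, 196, 160]

(1,3) stack=L1,L2,L3,L4; from [0,0,0]:
L1 α=1/2: [22, 18, 147/2]
L2 α=0: [22, 18, 147/2]
L3 α=1/4: [235/4, 119/4, 801/8]
L4 α=1/4: [1449/16, 393/16, 3627/32]
rounded: [91, 25, 113]

(1,0) stack=L1,L2,L3,L4; from [0,0,0]:
+L1 (α=1) → [125, 107, 144]
+L2 (α=1/3) → [113, 355/3, 295/3]
+L3 (α=4/7) → [655/7, 415/7, 1303/7]
+L4 (α=1/2) → [893/14, 743/7, 2493/14]
→ [64, 106, 178]

query (0,0) [L1,L2,L3,L4,L6,L7] — begin 0,0,0
+L1 (α=6/7) → [6, 204, 318/7]
+L2 (α=1/4) → [41/4, 673/4, 1521/28]
+L3 (α=1/2) → [737/8, 973/8, 4461/56]
+L4 (α=3/5) → [1361/20, 3961/20, 17901/140]
+L6 (α=1/3) → [3601/30, 5461/30, 21401/210]
+L7 (α=1/2) → [11251/60, 12181/60, 65291/420]
→ [188, 203, 155]

query (1,0) [L1,L2,L3,L4,L6,L7] — begin 0,0,0
+L1 (α=1) → [125, 107, 144]
+L2 (α=1/3) → [113, 355/3, 295/3]
+L3 (α=4/7) → [655/7, 415/7, 1303/7]
+L4 (α=1/2) → [893/14, 743/7, 2493/14]
+L6 (α=1/2) → [2349/28, 543/7, 5335/28]
+L7 (α=1/2) → [4981/56, 2055/14, 11019/56]
rounded: [89, 147, 197]

at x=0,y=2 over L1,L2,L3,L4,L6,L7:
L1 α=2/7: [244/7, 500/7, 330/7]
L2 α=3/4: [2869/28, 1111/14, 1929/14]
L3 α=4/5: [6229/140, 14271/70, 13521/70]
L4 α=1/3: [5273/70, 6857/35, 16811/105]
L6 α=4/5: [17313/350, 14557/175, 49151/525]
L7 α=3/4: [74013/1400, 40091/350, 216101/2100]
= [53, 115, 103]

at x=0,y=3 over L1,L2,L3,L4,L6:
L1 α=3/4: [135/4, 393/4, 495/4]
L2 α=2/3: [703/12, 953/12, 1447/12]
L3 α=1/2: [2203/24, 1973/24, 3163/24]
L4 α=2/3: [10795/72, 10997/72, 8155/72]
L6 α=1/4: [11803/96, 11741/96, 8995/96]
→ [123, 122, 94]

at x=1,y=1 over L1,L2,L3,L4,L6:
L1 α=4/5: [572/5, 152/5, 164]
L2 α=1/2: [1847/10, 171/5, 165]
L3 α=1/2: [3767/20, 298/5, 299/2]
L4 α=1: [105, 42, 59]
L6 α=1/2: [158, 52, 79]
rounded: [158, 52, 79]

(1,3) stack=L1,L2,L3,L4,L6; from [0,0,0]:
L1 α=1/2: [22, 18, 147/2]
L2 α=0: [22, 18, 147/2]
L3 α=1/4: [235/4, 119/4, 801/8]
L4 α=1/4: [1449/16, 393/16, 3627/32]
L6 α=5/6: [8729/96, 13993/96, 26827/192]
rounded: [91, 146, 140]


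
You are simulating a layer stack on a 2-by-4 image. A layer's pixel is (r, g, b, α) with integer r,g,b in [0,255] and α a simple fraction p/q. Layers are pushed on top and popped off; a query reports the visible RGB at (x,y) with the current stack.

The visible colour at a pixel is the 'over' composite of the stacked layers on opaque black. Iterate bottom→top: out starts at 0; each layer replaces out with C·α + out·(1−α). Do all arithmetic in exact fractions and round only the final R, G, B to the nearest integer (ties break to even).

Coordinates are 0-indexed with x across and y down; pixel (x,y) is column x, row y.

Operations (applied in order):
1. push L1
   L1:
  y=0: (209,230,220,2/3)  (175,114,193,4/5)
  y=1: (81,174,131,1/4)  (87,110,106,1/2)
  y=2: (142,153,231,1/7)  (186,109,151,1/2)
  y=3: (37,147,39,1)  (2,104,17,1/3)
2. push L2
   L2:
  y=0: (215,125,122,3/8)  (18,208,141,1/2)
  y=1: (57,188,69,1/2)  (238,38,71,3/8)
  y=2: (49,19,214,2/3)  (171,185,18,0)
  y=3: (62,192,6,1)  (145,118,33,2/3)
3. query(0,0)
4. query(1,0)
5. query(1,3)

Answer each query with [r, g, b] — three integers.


(0,0) stack=L1,L2; from [0,0,0]:
+L1 (α=2/3) → [418/3, 460/3, 440/3]
+L2 (α=3/8) → [4025/24, 3425/24, 1649/12]
rounded: [168, 143, 137]

at x=1,y=0 over L1,L2:
+L1 (α=4/5) → [140, 456/5, 772/5]
+L2 (α=1/2) → [79, 748/5, 1477/10]
= [79, 150, 148]

(1,3) stack=L1,L2; from [0,0,0]:
+L1 (α=1/3) → [2/3, 104/3, 17/3]
+L2 (α=2/3) → [872/9, 812/9, 215/9]
rounded: [97, 90, 24]


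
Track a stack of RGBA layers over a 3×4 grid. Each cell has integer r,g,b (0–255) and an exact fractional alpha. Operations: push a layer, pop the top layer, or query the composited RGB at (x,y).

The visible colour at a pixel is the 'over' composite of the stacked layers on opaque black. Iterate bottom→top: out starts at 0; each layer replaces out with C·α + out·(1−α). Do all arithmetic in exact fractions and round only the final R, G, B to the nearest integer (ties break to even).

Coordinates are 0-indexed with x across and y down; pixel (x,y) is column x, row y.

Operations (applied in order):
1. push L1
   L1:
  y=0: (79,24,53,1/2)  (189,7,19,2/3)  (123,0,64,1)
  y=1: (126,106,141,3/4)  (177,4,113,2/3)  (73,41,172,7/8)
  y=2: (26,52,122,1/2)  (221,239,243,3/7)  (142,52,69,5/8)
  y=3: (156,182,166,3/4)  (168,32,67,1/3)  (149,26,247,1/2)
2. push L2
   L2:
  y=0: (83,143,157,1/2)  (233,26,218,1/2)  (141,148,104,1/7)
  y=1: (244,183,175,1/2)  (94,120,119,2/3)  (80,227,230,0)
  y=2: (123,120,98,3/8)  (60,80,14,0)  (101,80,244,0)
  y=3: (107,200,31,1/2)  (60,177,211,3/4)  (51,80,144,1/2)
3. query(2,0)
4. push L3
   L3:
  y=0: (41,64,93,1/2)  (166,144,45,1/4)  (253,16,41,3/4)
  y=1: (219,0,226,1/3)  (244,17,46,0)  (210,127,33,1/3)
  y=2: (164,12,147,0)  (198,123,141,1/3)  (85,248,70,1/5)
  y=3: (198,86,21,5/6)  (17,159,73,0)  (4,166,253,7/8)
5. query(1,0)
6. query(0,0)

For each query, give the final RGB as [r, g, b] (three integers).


(2,0) stack=L1,L2; from [0,0,0]:
after L1 α=1: [123, 0, 64]
after L2 α=1/7: [879/7, 148/7, 488/7]
= [126, 21, 70]

(1,0) stack=L1,L2,L3; from [0,0,0]:
L1 α=2/3: [126, 14/3, 38/3]
L2 α=1/2: [359/2, 46/3, 346/3]
L3 α=1/4: [1409/8, 95/2, 391/4]
= [176, 48, 98]

query (0,0) [L1,L2,L3] — begin 0,0,0
+L1 (α=1/2) → [79/2, 12, 53/2]
+L2 (α=1/2) → [245/4, 155/2, 367/4]
+L3 (α=1/2) → [409/8, 283/4, 739/8]
rounded: [51, 71, 92]


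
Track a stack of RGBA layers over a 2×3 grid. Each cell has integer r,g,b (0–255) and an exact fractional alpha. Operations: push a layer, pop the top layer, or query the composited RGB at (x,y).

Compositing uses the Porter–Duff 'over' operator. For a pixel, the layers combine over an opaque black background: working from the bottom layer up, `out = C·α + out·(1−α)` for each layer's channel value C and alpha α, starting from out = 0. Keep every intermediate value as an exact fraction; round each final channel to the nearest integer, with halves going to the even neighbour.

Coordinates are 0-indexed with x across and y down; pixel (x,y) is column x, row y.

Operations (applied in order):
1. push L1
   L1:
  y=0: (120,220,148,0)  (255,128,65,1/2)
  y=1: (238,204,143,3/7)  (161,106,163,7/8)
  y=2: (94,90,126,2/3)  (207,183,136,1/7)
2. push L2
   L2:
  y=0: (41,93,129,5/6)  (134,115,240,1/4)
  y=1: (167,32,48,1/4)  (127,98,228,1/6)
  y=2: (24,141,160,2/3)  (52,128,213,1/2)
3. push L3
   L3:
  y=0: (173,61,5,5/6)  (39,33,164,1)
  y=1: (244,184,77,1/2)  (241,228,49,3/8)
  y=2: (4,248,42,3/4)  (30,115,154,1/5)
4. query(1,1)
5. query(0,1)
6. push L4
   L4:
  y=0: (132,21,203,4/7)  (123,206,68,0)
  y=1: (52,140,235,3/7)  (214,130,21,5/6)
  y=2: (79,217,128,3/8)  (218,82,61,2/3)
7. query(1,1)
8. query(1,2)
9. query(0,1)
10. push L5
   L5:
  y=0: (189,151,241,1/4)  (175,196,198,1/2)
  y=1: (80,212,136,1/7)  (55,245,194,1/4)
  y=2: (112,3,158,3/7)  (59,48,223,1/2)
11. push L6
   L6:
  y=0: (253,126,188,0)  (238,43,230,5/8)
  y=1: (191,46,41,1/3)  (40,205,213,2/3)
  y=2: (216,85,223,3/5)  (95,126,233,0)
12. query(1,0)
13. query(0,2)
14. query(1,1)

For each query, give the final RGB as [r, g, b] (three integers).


(1,1) stack=L1,L2,L3; from [0,0,0]:
after L1 α=7/8: [1127/8, 371/4, 1141/8]
after L2 α=1/6: [2217/16, 749/8, 7529/48]
after L3 α=3/8: [22653/128, 9217/64, 44701/384]
→ [177, 144, 116]

query (0,1) [L1,L2,L3] — begin 0,0,0
+L1 (α=3/7) → [102, 612/7, 429/7]
+L2 (α=1/4) → [473/4, 515/7, 1623/28]
+L3 (α=1/2) → [1449/8, 1803/14, 3779/56]
rounded: [181, 129, 67]

at x=1,y=1 over L1,L2,L3,L4:
after L1 α=7/8: [1127/8, 371/4, 1141/8]
after L2 α=1/6: [2217/16, 749/8, 7529/48]
after L3 α=3/8: [22653/128, 9217/64, 44701/384]
after L4 α=5/6: [159613/768, 16939/128, 85021/2304]
rounded: [208, 132, 37]

(1,2) stack=L1,L2,L3,L4; from [0,0,0]:
after L1 α=1/7: [207/7, 183/7, 136/7]
after L2 α=1/2: [571/14, 1079/14, 1627/14]
after L3 α=1/5: [1352/35, 2963/35, 4332/35]
after L4 α=2/3: [16612/105, 2901/35, 8602/105]
= [158, 83, 82]

(0,1) stack=L1,L2,L3,L4; from [0,0,0]:
+L1 (α=3/7) → [102, 612/7, 429/7]
+L2 (α=1/4) → [473/4, 515/7, 1623/28]
+L3 (α=1/2) → [1449/8, 1803/14, 3779/56]
+L4 (α=3/7) → [1761/14, 6546/49, 13649/98]
rounded: [126, 134, 139]

(1,0) stack=L1,L2,L3,L4,L5,L6; from [0,0,0]:
after L1 α=1/2: [255/2, 64, 65/2]
after L2 α=1/4: [1033/8, 307/4, 675/8]
after L3 α=1: [39, 33, 164]
after L4 α=0: [39, 33, 164]
after L5 α=1/2: [107, 229/2, 181]
after L6 α=5/8: [1511/8, 1117/16, 1693/8]
→ [189, 70, 212]

(0,2) stack=L1,L2,L3,L4,L5,L6; from [0,0,0]:
+L1 (α=2/3) → [188/3, 60, 84]
+L2 (α=2/3) → [332/9, 114, 404/3]
+L3 (α=3/4) → [110/9, 429/2, 391/6]
+L4 (α=3/8) → [2683/72, 3447/16, 4259/48]
+L5 (α=3/7) → [8731/126, 3483/28, 1421/12]
+L6 (α=3/5) → [9911/63, 7053/70, 1087/6]
→ [157, 101, 181]

(1,1) stack=L1,L2,L3,L4,L5,L6; from [0,0,0]:
after L1 α=7/8: [1127/8, 371/4, 1141/8]
after L2 α=1/6: [2217/16, 749/8, 7529/48]
after L3 α=3/8: [22653/128, 9217/64, 44701/384]
after L4 α=5/6: [159613/768, 16939/128, 85021/2304]
after L5 α=1/4: [173693/1024, 82177/512, 234013/3072]
after L6 α=2/3: [255613/3072, 292097/1536, 1542685/9216]
rounded: [83, 190, 167]


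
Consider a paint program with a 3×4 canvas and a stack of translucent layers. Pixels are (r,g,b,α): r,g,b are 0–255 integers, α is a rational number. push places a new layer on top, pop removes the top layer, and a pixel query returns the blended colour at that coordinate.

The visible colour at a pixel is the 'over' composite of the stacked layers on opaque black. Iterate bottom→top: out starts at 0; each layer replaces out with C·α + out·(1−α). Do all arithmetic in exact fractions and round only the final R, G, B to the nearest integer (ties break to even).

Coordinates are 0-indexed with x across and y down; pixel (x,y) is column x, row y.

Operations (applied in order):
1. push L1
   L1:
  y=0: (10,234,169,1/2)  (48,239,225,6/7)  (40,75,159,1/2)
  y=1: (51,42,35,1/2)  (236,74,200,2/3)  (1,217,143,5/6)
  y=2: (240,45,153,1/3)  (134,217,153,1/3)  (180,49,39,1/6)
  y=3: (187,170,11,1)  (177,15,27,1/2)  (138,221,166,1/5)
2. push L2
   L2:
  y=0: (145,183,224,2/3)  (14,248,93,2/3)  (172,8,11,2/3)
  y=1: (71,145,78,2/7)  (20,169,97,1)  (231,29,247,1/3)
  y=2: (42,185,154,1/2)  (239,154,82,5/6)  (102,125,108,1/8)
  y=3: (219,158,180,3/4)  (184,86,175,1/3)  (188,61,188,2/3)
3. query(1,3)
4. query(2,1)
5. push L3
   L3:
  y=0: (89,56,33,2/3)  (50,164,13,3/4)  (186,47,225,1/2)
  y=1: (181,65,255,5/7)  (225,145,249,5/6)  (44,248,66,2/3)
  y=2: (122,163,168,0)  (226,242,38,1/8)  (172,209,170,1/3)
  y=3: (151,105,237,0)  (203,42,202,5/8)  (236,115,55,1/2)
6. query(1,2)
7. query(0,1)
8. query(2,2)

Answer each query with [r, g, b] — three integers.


at x=1,y=3 over L1,L2:
L1 α=1/2: [177/2, 15/2, 27/2]
L2 α=1/3: [361/3, 101/3, 202/3]
rounded: [120, 34, 67]

(2,1) stack=L1,L2; from [0,0,0]:
after L1 α=5/6: [5/6, 1085/6, 715/6]
after L2 α=1/3: [698/9, 1172/9, 1456/9]
→ [78, 130, 162]

(1,2) stack=L1,L2,L3; from [0,0,0]:
after L1 α=1/3: [134/3, 217/3, 51]
after L2 α=5/6: [3719/18, 2527/18, 461/6]
after L3 α=1/8: [30101/144, 22045/144, 3455/48]
= [209, 153, 72]

query (0,1) [L1,L2,L3] — begin 0,0,0
after L1 α=1/2: [51/2, 21, 35/2]
after L2 α=2/7: [77/2, 395/7, 487/14]
after L3 α=5/7: [982/7, 3065/49, 9412/49]
→ [140, 63, 192]

at x=2,y=2 over L1,L2,L3:
L1 α=1/6: [30, 49/6, 13/2]
L2 α=1/8: [39, 1093/48, 307/16]
L3 α=1/3: [250/3, 6109/72, 1667/24]
→ [83, 85, 69]


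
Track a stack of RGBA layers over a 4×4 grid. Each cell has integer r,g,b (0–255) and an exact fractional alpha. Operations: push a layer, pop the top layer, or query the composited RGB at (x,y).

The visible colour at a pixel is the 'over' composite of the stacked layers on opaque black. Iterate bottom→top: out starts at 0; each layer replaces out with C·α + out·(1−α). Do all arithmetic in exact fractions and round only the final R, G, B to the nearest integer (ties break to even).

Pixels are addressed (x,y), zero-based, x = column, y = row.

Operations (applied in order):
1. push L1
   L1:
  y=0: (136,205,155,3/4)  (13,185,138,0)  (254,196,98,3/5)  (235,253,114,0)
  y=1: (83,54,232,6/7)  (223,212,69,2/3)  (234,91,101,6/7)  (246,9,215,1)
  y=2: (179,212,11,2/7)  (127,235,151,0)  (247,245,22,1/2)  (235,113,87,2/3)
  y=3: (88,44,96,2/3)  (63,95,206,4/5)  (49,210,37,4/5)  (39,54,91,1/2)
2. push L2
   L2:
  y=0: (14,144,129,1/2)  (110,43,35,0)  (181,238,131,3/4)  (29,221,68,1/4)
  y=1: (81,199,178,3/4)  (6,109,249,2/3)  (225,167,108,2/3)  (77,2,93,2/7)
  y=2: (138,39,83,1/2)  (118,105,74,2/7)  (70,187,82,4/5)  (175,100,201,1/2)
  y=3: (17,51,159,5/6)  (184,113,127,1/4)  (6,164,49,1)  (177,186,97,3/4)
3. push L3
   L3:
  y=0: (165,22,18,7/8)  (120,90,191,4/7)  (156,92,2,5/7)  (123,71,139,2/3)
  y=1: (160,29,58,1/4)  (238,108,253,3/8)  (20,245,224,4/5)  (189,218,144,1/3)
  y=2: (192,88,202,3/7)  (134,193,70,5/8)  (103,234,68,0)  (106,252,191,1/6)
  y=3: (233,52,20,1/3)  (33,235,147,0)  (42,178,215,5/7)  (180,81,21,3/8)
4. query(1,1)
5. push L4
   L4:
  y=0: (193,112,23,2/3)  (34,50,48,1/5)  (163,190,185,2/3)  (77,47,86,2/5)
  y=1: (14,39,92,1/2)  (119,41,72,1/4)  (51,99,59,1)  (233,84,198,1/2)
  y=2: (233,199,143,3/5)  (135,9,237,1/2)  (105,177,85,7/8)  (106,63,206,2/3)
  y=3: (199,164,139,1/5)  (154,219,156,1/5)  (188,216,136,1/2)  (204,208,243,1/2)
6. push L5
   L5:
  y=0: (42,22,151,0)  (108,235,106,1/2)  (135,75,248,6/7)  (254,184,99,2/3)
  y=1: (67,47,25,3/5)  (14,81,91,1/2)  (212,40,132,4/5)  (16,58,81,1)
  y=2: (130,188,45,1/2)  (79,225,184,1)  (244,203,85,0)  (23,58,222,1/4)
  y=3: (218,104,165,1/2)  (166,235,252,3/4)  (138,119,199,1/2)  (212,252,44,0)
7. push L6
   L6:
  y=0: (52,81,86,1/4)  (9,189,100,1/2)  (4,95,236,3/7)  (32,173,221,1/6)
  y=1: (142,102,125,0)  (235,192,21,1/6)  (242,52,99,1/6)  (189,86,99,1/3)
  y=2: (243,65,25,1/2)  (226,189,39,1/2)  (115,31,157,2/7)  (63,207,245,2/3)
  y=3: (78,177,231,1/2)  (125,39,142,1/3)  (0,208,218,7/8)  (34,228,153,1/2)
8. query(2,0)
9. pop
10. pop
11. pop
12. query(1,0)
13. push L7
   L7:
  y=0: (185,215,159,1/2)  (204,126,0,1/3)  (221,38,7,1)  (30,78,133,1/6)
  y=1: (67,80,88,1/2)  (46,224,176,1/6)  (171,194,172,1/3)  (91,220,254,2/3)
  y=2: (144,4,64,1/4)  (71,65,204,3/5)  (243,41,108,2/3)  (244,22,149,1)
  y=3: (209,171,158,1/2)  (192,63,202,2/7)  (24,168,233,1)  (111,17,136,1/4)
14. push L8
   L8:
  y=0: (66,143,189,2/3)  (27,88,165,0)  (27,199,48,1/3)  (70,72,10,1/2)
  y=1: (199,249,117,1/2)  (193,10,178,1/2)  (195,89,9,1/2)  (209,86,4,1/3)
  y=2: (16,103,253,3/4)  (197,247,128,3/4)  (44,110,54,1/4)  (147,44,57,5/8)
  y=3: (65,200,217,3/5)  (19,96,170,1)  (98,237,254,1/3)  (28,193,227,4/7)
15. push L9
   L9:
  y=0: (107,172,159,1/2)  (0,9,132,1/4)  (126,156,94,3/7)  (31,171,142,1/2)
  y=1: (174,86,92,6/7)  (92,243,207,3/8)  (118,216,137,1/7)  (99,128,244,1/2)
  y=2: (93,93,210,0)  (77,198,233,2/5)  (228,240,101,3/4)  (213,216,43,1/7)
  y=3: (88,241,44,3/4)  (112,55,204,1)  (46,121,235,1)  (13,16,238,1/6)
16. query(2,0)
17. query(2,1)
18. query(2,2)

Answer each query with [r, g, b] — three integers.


at x=1,y=1 over L1,L2,L3:
L1 α=2/3: [446/3, 424/3, 46]
L2 α=2/3: [482/9, 1078/9, 544/3]
L3 α=3/8: [2209/18, 4153/36, 4997/24]
→ [123, 115, 208]

query (2,0) [L1,L2,L3,L4,L5,L6] — begin 0,0,0
after L1 α=3/5: [762/5, 588/5, 294/5]
after L2 α=3/4: [3477/20, 2079/10, 2259/20]
after L3 α=5/7: [1611/10, 4379/35, 337/10]
after L4 α=2/3: [4871/30, 5893/35, 4037/30]
after L5 α=6/7: [29171/210, 21643/245, 48677/210]
after L6 α=3/7: [59602/735, 156397/1715, 171694/735]
rounded: [81, 91, 234]

at x=1,y=0 over L1,L2,L3:
+L1 (α=0) → [0, 0, 0]
+L2 (α=0) → [0, 0, 0]
+L3 (α=4/7) → [480/7, 360/7, 764/7]
= [69, 51, 109]

query (2,0) [L1,L2,L3,L7,L8,L9] — begin 0,0,0
L1 α=3/5: [762/5, 588/5, 294/5]
L2 α=3/4: [3477/20, 2079/10, 2259/20]
L3 α=5/7: [1611/10, 4379/35, 337/10]
L7 α=1: [221, 38, 7]
L8 α=1/3: [469/3, 275/3, 62/3]
L9 α=3/7: [430/3, 2504/21, 1094/21]
→ [143, 119, 52]

query (2,1) [L1,L2,L3,L7,L8,L9] — begin 0,0,0
+L1 (α=6/7) → [1404/7, 78, 606/7]
+L2 (α=2/3) → [1518/7, 412/3, 706/7]
+L3 (α=4/5) → [2078/35, 3352/15, 6978/35]
+L7 (α=1/3) → [10141/105, 9614/45, 19976/105]
+L8 (α=1/2) → [15308/105, 13619/90, 20921/210]
+L9 (α=1/7) → [34746/245, 16859/105, 25716/245]
→ [142, 161, 105]

at x=2,y=2 over L1,L2,L3,L7,L8,L9:
after L1 α=1/2: [247/2, 245/2, 11]
after L2 α=4/5: [807/10, 1741/10, 339/5]
after L3 α=0: [807/10, 1741/10, 339/5]
after L7 α=2/3: [1889/10, 2561/30, 473/5]
after L8 α=1/4: [6107/40, 3661/40, 1689/20]
after L9 α=3/4: [33467/160, 32461/160, 7749/80]
→ [209, 203, 97]


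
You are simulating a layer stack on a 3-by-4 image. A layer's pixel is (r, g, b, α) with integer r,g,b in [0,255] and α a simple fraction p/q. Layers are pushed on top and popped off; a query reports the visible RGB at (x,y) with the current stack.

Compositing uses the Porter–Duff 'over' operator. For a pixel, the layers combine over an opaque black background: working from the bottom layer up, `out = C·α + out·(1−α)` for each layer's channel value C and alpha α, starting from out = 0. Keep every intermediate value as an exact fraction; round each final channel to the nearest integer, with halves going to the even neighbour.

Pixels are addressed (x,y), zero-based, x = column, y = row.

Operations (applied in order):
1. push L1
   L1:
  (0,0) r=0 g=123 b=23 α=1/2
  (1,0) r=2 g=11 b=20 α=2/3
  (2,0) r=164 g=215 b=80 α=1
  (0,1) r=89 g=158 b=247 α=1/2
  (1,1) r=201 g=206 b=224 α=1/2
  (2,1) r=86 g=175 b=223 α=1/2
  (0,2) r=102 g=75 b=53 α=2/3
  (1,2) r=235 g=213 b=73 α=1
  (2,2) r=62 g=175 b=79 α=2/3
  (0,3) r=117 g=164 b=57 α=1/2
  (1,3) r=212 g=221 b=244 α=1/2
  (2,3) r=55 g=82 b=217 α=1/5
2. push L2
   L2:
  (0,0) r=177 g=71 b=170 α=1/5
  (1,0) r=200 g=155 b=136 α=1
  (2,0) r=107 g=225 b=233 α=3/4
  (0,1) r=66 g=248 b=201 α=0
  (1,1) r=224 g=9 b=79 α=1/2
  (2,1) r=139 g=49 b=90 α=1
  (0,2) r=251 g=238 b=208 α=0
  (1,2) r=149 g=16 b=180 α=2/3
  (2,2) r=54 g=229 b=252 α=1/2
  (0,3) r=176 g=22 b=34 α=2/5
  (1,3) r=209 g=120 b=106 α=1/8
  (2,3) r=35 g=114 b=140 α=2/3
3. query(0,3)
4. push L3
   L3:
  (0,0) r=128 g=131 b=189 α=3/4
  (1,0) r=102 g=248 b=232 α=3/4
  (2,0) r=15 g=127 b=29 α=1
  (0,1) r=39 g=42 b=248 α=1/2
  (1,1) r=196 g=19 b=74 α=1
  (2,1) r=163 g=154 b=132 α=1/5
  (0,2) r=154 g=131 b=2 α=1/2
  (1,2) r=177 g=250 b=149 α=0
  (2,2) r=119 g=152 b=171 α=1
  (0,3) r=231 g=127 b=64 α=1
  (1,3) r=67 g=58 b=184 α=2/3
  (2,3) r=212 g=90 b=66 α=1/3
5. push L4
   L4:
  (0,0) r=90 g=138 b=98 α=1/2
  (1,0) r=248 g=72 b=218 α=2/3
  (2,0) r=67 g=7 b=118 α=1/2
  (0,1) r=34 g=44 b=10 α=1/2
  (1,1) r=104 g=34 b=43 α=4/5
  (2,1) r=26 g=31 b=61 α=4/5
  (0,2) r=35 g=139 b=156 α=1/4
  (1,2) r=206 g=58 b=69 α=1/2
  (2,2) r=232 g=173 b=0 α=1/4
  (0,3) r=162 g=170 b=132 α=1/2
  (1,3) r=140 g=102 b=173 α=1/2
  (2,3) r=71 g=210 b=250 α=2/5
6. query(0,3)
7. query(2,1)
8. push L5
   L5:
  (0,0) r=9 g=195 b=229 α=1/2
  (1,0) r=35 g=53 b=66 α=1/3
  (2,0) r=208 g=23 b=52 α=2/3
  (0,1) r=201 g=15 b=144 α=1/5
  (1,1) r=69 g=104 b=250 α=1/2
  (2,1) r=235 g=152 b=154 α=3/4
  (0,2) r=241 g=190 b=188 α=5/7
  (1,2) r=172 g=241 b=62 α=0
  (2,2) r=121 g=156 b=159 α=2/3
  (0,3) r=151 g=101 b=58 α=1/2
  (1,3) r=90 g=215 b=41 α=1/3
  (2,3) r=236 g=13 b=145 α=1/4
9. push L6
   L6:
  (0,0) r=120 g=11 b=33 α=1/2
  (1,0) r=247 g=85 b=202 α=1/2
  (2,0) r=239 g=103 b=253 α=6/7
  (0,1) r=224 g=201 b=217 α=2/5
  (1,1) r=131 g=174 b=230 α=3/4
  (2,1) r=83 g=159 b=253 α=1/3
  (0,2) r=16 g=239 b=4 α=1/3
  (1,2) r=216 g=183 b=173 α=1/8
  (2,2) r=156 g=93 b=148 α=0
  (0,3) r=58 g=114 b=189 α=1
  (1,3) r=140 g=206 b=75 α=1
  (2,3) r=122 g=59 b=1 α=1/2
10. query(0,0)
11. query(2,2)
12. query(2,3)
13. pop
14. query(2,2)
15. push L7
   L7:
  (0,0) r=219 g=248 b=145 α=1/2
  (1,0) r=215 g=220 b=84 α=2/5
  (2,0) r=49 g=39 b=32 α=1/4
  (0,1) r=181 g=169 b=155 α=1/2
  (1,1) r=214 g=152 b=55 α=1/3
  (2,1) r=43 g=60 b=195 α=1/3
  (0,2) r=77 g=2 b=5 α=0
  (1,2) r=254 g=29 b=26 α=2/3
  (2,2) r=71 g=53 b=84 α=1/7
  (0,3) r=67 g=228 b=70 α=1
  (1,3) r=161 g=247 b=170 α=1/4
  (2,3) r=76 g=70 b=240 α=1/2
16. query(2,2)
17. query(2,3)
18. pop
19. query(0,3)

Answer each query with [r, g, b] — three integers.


query (0,3) [L1,L2] — begin 0,0,0
L1 α=1/2: [117/2, 82, 57/2]
L2 α=2/5: [211/2, 58, 307/10]
→ [106, 58, 31]

(0,3) stack=L1,L2,L3,L4; from [0,0,0]:
+L1 (α=1/2) → [117/2, 82, 57/2]
+L2 (α=2/5) → [211/2, 58, 307/10]
+L3 (α=1) → [231, 127, 64]
+L4 (α=1/2) → [393/2, 297/2, 98]
→ [196, 148, 98]

query (2,1) [L1,L2,L3,L4] — begin 0,0,0
+L1 (α=1/2) → [43, 175/2, 223/2]
+L2 (α=1) → [139, 49, 90]
+L3 (α=1/5) → [719/5, 70, 492/5]
+L4 (α=4/5) → [1239/25, 194/5, 1712/25]
= [50, 39, 68]

query (0,0) [L1,L2,L3,L4,L5,L6] — begin 0,0,0
L1 α=1/2: [0, 123/2, 23/2]
L2 α=1/5: [177/5, 317/5, 216/5]
L3 α=3/4: [2097/20, 1141/10, 3051/20]
L4 α=1/2: [3897/40, 2521/20, 5011/40]
L5 α=1/2: [4257/80, 6421/40, 14171/80]
L6 α=1/2: [13857/160, 6861/80, 16811/160]
rounded: [87, 86, 105]

query (2,2) [L1,L2,L3,L4,L5,L6] — begin 0,0,0
after L1 α=2/3: [124/3, 350/3, 158/3]
after L2 α=1/2: [143/3, 1037/6, 457/3]
after L3 α=1: [119, 152, 171]
after L4 α=1/4: [589/4, 629/4, 513/4]
after L5 α=2/3: [519/4, 1877/12, 595/4]
after L6 α=0: [519/4, 1877/12, 595/4]
= [130, 156, 149]

query (2,3) [L1,L2,L3,L4,L5,L6] — begin 0,0,0
after L1 α=1/5: [11, 82/5, 217/5]
after L2 α=2/3: [27, 1222/15, 539/5]
after L3 α=1/3: [266/3, 3794/45, 1408/15]
after L4 α=2/5: [408/5, 10094/75, 3908/25]
after L5 α=1/4: [601/5, 10419/100, 15349/100]
after L6 α=1/2: [1211/10, 16319/200, 15449/200]
rounded: [121, 82, 77]

at x=2,y=2 over L1,L2,L3,L4,L5:
+L1 (α=2/3) → [124/3, 350/3, 158/3]
+L2 (α=1/2) → [143/3, 1037/6, 457/3]
+L3 (α=1) → [119, 152, 171]
+L4 (α=1/4) → [589/4, 629/4, 513/4]
+L5 (α=2/3) → [519/4, 1877/12, 595/4]
→ [130, 156, 149]

at x=2,y=2 over L1,L2,L3,L4,L5,L7:
after L1 α=2/3: [124/3, 350/3, 158/3]
after L2 α=1/2: [143/3, 1037/6, 457/3]
after L3 α=1: [119, 152, 171]
after L4 α=1/4: [589/4, 629/4, 513/4]
after L5 α=2/3: [519/4, 1877/12, 595/4]
after L7 α=1/7: [1699/14, 1983/14, 279/2]
= [121, 142, 140]

query (2,3) [L1,L2,L3,L4,L5,L7] — begin 0,0,0
after L1 α=1/5: [11, 82/5, 217/5]
after L2 α=2/3: [27, 1222/15, 539/5]
after L3 α=1/3: [266/3, 3794/45, 1408/15]
after L4 α=2/5: [408/5, 10094/75, 3908/25]
after L5 α=1/4: [601/5, 10419/100, 15349/100]
after L7 α=1/2: [981/10, 17419/200, 39349/200]
→ [98, 87, 197]

at x=0,y=3 over L1,L2,L3,L4,L5:
L1 α=1/2: [117/2, 82, 57/2]
L2 α=2/5: [211/2, 58, 307/10]
L3 α=1: [231, 127, 64]
L4 α=1/2: [393/2, 297/2, 98]
L5 α=1/2: [695/4, 499/4, 78]
= [174, 125, 78]


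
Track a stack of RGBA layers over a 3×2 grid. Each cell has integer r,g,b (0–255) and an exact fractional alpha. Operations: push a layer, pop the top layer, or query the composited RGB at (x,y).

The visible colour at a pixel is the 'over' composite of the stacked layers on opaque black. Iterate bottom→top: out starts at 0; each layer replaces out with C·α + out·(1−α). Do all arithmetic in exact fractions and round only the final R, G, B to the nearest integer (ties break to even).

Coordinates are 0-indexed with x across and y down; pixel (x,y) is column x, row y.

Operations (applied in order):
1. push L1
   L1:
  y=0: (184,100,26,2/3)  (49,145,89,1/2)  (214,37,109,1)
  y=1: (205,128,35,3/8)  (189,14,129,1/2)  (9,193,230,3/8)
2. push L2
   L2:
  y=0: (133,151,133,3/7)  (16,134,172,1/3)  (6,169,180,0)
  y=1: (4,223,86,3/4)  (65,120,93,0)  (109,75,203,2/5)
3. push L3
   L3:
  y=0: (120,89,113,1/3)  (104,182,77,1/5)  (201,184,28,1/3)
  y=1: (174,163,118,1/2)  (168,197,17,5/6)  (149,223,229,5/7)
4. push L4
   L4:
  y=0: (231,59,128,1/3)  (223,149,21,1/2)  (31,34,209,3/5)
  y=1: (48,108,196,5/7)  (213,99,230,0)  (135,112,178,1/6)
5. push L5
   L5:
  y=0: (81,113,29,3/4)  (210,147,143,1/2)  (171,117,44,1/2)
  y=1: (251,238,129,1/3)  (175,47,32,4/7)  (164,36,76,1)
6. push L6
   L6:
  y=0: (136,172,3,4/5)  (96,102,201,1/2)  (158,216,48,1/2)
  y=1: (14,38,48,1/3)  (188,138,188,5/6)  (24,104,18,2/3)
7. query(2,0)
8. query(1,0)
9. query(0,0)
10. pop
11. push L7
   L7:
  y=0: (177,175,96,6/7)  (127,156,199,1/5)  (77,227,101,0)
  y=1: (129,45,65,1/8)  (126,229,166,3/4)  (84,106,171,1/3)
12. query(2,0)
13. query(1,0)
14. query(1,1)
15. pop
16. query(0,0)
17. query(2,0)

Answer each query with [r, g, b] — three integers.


at x=2,y=0 over L1,L2,L3,L4,L5,L6:
L1 α=1: [214, 37, 109]
L2 α=0: [214, 37, 109]
L3 α=1/3: [629/3, 86, 82]
L4 α=3/5: [1537/15, 274/5, 791/5]
L5 α=1/2: [2051/15, 859/10, 1011/10]
L6 α=1/2: [4421/30, 3019/20, 1491/20]
= [147, 151, 75]

at x=1,y=0 over L1,L2,L3,L4,L5,L6:
after L1 α=1/2: [49/2, 145/2, 89/2]
after L2 α=1/3: [65/3, 93, 87]
after L3 α=1/5: [572/15, 554/5, 85]
after L4 α=1/2: [3917/30, 1299/10, 53]
after L5 α=1/2: [10217/60, 2769/20, 98]
after L6 α=1/2: [15977/120, 4809/40, 299/2]
rounded: [133, 120, 150]

at x=0,y=0 over L1,L2,L3,L4,L5,L6:
+L1 (α=2/3) → [368/3, 200/3, 52/3]
+L2 (α=3/7) → [2669/21, 2159/21, 1405/21]
+L3 (α=1/3) → [7858/63, 6187/63, 5183/63]
+L4 (α=1/3) → [30269/189, 16091/189, 18430/189]
+L5 (α=3/4) → [19049/189, 40081/378, 34873/756]
+L6 (α=4/5) → [24373/189, 60029/378, 8789/756]
→ [129, 159, 12]

query (2,0) [L1,L2,L3,L4,L5,L7] — begin 0,0,0
L1 α=1: [214, 37, 109]
L2 α=0: [214, 37, 109]
L3 α=1/3: [629/3, 86, 82]
L4 α=3/5: [1537/15, 274/5, 791/5]
L5 α=1/2: [2051/15, 859/10, 1011/10]
L7 α=0: [2051/15, 859/10, 1011/10]
→ [137, 86, 101]

at x=1,y=0 over L1,L2,L3,L4,L5,L7:
+L1 (α=1/2) → [49/2, 145/2, 89/2]
+L2 (α=1/3) → [65/3, 93, 87]
+L3 (α=1/5) → [572/15, 554/5, 85]
+L4 (α=1/2) → [3917/30, 1299/10, 53]
+L5 (α=1/2) → [10217/60, 2769/20, 98]
+L7 (α=1/5) → [12122/75, 3549/25, 591/5]
rounded: [162, 142, 118]

(1,1) stack=L1,L2,L3,L4,L5,L7; from [0,0,0]:
L1 α=1/2: [189/2, 7, 129/2]
L2 α=0: [189/2, 7, 129/2]
L3 α=5/6: [623/4, 496/3, 299/12]
L4 α=0: [623/4, 496/3, 299/12]
L5 α=4/7: [667/4, 684/7, 811/28]
L7 α=3/4: [2179/16, 5493/28, 14755/112]
→ [136, 196, 132]

(0,0) stack=L1,L2,L3,L4,L5; from [0,0,0]:
after L1 α=2/3: [368/3, 200/3, 52/3]
after L2 α=3/7: [2669/21, 2159/21, 1405/21]
after L3 α=1/3: [7858/63, 6187/63, 5183/63]
after L4 α=1/3: [30269/189, 16091/189, 18430/189]
after L5 α=3/4: [19049/189, 40081/378, 34873/756]
rounded: [101, 106, 46]

query (2,0) [L1,L2,L3,L4,L5] — begin 0,0,0
after L1 α=1: [214, 37, 109]
after L2 α=0: [214, 37, 109]
after L3 α=1/3: [629/3, 86, 82]
after L4 α=3/5: [1537/15, 274/5, 791/5]
after L5 α=1/2: [2051/15, 859/10, 1011/10]
→ [137, 86, 101]


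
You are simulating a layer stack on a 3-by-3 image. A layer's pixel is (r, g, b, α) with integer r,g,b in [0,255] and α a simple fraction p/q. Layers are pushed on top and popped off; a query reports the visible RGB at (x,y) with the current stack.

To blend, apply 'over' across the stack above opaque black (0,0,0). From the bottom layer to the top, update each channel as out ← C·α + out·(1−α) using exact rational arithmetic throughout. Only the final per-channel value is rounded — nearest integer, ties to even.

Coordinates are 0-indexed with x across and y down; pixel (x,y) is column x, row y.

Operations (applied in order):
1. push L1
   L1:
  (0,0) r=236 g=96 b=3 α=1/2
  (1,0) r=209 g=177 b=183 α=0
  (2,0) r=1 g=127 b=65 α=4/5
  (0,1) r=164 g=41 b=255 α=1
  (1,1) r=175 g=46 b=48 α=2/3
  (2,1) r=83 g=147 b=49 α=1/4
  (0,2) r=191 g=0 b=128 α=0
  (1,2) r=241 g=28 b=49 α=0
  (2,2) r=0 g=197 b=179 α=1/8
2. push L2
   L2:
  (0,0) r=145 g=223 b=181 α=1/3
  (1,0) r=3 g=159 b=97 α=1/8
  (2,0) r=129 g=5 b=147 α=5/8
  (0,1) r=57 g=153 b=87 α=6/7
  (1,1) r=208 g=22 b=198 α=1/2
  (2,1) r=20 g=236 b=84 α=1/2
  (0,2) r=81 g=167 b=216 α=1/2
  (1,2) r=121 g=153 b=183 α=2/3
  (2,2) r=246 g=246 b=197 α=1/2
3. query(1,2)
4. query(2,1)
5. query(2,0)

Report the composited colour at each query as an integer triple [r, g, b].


at x=1,y=2 over L1,L2:
+L1 (α=0) → [0, 0, 0]
+L2 (α=2/3) → [242/3, 102, 122]
= [81, 102, 122]

at x=2,y=1 over L1,L2:
L1 α=1/4: [83/4, 147/4, 49/4]
L2 α=1/2: [163/8, 1091/8, 385/8]
→ [20, 136, 48]

(2,0) stack=L1,L2; from [0,0,0]:
+L1 (α=4/5) → [4/5, 508/5, 52]
+L2 (α=5/8) → [3237/40, 1649/40, 891/8]
= [81, 41, 111]


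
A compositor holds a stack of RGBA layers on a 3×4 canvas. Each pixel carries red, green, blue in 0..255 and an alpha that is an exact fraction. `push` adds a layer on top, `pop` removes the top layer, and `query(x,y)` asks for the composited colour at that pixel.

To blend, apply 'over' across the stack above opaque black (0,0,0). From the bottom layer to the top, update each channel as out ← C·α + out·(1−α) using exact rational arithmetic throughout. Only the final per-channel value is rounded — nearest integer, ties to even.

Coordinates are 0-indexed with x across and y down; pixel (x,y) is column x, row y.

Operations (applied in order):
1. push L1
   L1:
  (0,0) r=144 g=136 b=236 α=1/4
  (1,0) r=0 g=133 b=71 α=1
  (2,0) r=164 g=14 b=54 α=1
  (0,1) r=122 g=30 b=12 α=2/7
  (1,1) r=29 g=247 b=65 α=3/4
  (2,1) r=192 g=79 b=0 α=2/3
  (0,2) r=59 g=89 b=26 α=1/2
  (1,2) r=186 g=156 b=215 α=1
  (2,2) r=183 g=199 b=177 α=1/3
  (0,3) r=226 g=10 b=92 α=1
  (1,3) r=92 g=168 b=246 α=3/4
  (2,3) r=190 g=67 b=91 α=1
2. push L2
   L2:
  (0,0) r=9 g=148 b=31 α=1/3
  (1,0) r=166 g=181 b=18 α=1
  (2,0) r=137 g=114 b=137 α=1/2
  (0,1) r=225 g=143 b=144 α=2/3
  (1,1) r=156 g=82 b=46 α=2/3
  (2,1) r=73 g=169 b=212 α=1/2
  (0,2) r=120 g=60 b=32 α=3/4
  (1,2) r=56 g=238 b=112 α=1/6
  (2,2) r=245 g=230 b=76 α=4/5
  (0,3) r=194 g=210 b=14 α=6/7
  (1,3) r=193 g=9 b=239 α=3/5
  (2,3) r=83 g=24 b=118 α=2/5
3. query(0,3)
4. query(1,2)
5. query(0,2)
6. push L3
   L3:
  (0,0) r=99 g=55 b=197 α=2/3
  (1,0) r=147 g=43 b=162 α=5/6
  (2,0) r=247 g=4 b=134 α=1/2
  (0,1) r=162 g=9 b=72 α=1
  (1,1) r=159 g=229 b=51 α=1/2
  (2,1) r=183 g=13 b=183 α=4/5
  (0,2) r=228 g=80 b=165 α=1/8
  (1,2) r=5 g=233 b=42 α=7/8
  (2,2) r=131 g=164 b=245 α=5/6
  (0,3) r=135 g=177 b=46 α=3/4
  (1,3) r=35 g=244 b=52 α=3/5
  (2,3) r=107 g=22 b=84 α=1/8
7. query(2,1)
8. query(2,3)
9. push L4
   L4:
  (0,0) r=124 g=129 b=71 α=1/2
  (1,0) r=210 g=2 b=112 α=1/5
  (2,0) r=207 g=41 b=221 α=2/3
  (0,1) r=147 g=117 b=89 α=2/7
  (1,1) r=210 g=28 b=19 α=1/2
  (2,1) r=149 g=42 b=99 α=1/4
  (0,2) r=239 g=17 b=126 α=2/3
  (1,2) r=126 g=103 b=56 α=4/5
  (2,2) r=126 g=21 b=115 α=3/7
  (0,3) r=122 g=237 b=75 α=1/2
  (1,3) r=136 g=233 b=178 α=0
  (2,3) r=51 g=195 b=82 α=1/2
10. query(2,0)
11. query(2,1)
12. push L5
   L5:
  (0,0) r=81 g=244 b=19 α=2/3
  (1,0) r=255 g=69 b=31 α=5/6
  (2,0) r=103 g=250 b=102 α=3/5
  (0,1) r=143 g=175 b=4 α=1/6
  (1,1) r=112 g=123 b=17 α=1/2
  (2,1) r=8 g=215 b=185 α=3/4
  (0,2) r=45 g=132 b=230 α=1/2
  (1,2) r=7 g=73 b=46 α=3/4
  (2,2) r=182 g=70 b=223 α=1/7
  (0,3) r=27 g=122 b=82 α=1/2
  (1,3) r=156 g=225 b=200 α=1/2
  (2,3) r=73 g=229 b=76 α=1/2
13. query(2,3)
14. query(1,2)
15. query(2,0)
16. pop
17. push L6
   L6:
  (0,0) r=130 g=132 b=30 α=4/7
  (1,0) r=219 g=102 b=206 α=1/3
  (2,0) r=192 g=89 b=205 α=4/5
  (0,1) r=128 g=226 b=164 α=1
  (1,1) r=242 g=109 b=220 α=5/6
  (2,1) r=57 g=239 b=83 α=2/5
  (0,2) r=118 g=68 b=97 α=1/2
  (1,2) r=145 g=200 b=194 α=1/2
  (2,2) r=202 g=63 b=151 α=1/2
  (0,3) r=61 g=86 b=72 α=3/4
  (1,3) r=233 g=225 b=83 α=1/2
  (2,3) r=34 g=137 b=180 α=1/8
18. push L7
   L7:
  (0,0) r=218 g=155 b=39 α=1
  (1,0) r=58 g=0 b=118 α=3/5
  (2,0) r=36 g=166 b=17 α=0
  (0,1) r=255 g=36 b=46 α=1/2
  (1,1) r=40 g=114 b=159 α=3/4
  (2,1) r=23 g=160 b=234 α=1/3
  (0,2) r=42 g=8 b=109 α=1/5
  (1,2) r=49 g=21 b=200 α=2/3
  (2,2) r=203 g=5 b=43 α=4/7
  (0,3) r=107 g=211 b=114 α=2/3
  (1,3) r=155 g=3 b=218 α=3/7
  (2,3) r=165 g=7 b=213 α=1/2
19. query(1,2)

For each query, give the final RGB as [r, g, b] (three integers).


query (0,3) [L1,L2] — begin 0,0,0
L1 α=1: [226, 10, 92]
L2 α=6/7: [1390/7, 1270/7, 176/7]
= [199, 181, 25]

(1,2) stack=L1,L2; from [0,0,0]:
+L1 (α=1) → [186, 156, 215]
+L2 (α=1/6) → [493/3, 509/3, 1187/6]
→ [164, 170, 198]

query (0,2) [L1,L2] — begin 0,0,0
L1 α=1/2: [59/2, 89/2, 13]
L2 α=3/4: [779/8, 449/8, 109/4]
rounded: [97, 56, 27]

(2,1) stack=L1,L2,L3; from [0,0,0]:
+L1 (α=2/3) → [128, 158/3, 0]
+L2 (α=1/2) → [201/2, 665/6, 106]
+L3 (α=4/5) → [333/2, 977/30, 838/5]
= [166, 33, 168]

at x=2,y=3 over L1,L2,L3:
after L1 α=1: [190, 67, 91]
after L2 α=2/5: [736/5, 249/5, 509/5]
after L3 α=1/8: [5687/40, 1853/40, 3983/40]
→ [142, 46, 100]

at x=2,y=0 over L1,L2,L3,L4:
+L1 (α=1) → [164, 14, 54]
+L2 (α=1/2) → [301/2, 64, 191/2]
+L3 (α=1/2) → [795/4, 34, 459/4]
+L4 (α=2/3) → [817/4, 116/3, 2227/12]
rounded: [204, 39, 186]

query (2,1) [L1,L2,L3,L4] — begin 0,0,0
+L1 (α=2/3) → [128, 158/3, 0]
+L2 (α=1/2) → [201/2, 665/6, 106]
+L3 (α=4/5) → [333/2, 977/30, 838/5]
+L4 (α=1/4) → [1297/8, 1397/40, 3009/20]
→ [162, 35, 150]

at x=2,y=3 over L1,L2,L3,L4,L5:
+L1 (α=1) → [190, 67, 91]
+L2 (α=2/5) → [736/5, 249/5, 509/5]
+L3 (α=1/8) → [5687/40, 1853/40, 3983/40]
+L4 (α=1/2) → [7727/80, 9653/80, 7263/80]
+L5 (α=1/2) → [13567/160, 27973/160, 13343/160]
= [85, 175, 83]

at x=1,y=2 over L1,L2,L3,L4,L5:
L1 α=1: [186, 156, 215]
L2 α=1/6: [493/3, 509/3, 1187/6]
L3 α=7/8: [299/12, 2701/12, 2951/48]
L4 α=4/5: [6347/60, 1529/12, 13703/240]
L5 α=3/4: [7607/240, 4157/48, 46823/960]
= [32, 87, 49]

query (2,0) [L1,L2,L3,L4,L5] — begin 0,0,0
after L1 α=1: [164, 14, 54]
after L2 α=1/2: [301/2, 64, 191/2]
after L3 α=1/2: [795/4, 34, 459/4]
after L4 α=2/3: [817/4, 116/3, 2227/12]
after L5 α=3/5: [287/2, 2482/15, 4063/30]
= [144, 165, 135]

query (1,2) [L1,L2,L3,L4,L6,L7] — begin 0,0,0
L1 α=1: [186, 156, 215]
L2 α=1/6: [493/3, 509/3, 1187/6]
L3 α=7/8: [299/12, 2701/12, 2951/48]
L4 α=4/5: [6347/60, 1529/12, 13703/240]
L6 α=1/2: [15047/120, 3929/24, 60263/480]
L7 α=2/3: [26807/360, 4937/72, 252263/1440]
rounded: [74, 69, 175]
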